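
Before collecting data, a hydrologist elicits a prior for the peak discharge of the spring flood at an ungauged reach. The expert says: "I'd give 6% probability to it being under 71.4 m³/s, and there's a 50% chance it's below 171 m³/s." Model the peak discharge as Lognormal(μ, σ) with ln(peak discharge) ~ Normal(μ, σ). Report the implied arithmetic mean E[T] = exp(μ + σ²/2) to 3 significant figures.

E[T] ≈ 200 m³/s

If T ~ Lognormal(μ,σ) then ln T ~ Normal(μ,σ), so the p-quantile of ln T is μ + z_p·σ.
ln(71.4) = 4.268 and ln(171) = 5.142; z_{0.06} = -1.555, z_{0.5} = 0.
σ = (5.142 − 4.268)/(0 − (-1.555)) = 0.562.
μ = 4.268 − (-1.555)·0.562 = 5.142.
E[T] = exp(μ + σ²/2) = exp(5.142 + 0.1578) = 200 m³/s.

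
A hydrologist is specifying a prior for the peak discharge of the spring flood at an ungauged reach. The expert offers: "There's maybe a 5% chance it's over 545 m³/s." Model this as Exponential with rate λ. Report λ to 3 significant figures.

λ ≈ 0.0055

P(T > 545.0) = e^(−λ·545.0) = 0.05, so λ = −ln(0.05)/545.0 = 0.0055.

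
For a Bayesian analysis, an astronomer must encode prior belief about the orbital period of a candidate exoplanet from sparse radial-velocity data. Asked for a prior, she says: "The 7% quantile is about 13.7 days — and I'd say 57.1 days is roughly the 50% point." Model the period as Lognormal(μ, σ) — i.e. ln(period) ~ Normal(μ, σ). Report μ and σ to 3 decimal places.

μ ≈ 4.045, σ ≈ 0.967

If T ~ Lognormal(μ,σ) then ln T ~ Normal(μ,σ), so the p-quantile of ln T is μ + z_p·σ.
ln(13.7) = 2.617 and ln(57.1) = 4.045; z_{0.07} = -1.476, z_{0.5} = 0.
σ = (4.045 − 2.617)/(0 − (-1.476)) = 0.967.
μ = 2.617 − (-1.476)·0.967 = 4.045.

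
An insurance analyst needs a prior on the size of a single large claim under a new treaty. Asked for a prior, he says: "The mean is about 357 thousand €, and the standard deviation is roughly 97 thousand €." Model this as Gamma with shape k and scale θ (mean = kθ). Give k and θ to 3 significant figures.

For Gamma(k, scale θ): mean = kθ, variance = kθ², so CV = 1/√k.
CV = SD/mean = 97/357 = 0.2717, hence k = 1/CV² = 13.5.
Then θ = mean/k = 357/13.5 = 26.4.

k ≈ 13.5, θ ≈ 26.4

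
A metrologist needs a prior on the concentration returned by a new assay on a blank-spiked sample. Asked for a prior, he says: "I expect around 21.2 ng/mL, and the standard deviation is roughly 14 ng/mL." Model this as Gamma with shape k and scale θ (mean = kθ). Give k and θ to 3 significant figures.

k ≈ 2.29, θ ≈ 9.25

For Gamma(k, scale θ): mean = kθ, variance = kθ², so CV = 1/√k.
CV = SD/mean = 14/21.2 = 0.6604, hence k = 1/CV² = 2.29.
Then θ = mean/k = 21.2/2.29 = 9.25.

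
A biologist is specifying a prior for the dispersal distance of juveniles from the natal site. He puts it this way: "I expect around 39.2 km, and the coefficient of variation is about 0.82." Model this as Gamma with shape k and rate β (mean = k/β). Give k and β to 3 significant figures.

For Gamma(k, rate β): mean = k/β, variance = k/β², so CV = 1/√k.
CV = 0.82, hence k = 1/CV² = 1.49.
Then β = k/mean = 1.49/39.2 = 0.0379.

k ≈ 1.49, β ≈ 0.0379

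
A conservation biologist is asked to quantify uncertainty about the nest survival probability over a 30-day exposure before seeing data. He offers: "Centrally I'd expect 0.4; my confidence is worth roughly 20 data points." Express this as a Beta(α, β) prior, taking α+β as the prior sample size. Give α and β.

α = 8, β = 12

Under the effective-sample-size interpretation, Beta(α, β) has prior mean α/(α+β) and prior sample size α+β.
So α+β = 20 and α/(α+β) = 0.4, giving α = 0.4·20 = 8 and β = 20 − 8 = 12.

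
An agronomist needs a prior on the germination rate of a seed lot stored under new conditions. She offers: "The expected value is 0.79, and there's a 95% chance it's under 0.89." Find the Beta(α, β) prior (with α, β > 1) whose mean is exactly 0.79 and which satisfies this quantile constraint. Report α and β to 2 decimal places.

α ≈ 28.66, β ≈ 7.62

With mean 0.79 fixed, write α = 0.79s, β = 0.21s where s = α+β.
Need P(θ < 0.89) = 0.95 under Beta(0.79s, 0.21s). Normal approximation: (q−m)/√(m(1−m)/s) ≈ z_{0.95} = 1.64, so s ≈ 0.79·0.21·(1.64)²/(0.89−0.79)² = 44.9.
At s = 44.9: P(θ<0.89) ≈ 0.968. Adjusting to match 0.95 gives s ≈ 36.28.
So α = 0.79·36.28 ≈ 28.66, β = 0.21·36.28 ≈ 7.62.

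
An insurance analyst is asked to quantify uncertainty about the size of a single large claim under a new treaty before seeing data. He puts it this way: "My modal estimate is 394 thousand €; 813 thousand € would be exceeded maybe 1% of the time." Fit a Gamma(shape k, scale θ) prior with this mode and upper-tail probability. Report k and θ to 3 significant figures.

k ≈ 10.3, θ ≈ 42.3

Gamma(k,θ) with k>1 has mode (k−1)θ, so θ = 394/(k−1).
Need P(X < 813) = 0.99 with θ tied to k this way. Start at k = 2, θ = 394: P(X<813) ≈ 0.611.
Too low — raise k to concentrate. Iterating converges to k ≈ 10.3.
Then θ = 394/(10.3−1) ≈ 42.3.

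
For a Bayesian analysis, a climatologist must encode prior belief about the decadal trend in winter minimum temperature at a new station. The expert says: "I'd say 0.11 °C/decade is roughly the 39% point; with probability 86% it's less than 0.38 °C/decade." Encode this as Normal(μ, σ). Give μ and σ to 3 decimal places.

μ = 0.165, σ = 0.199

The p-quantile of Normal(μ,σ) is μ + z_p·σ, with z_{0.39} = -0.2793 and z_{0.86} = 1.08.
Eliminate σ: μ = (z₂·x₁ − z₁·x₂)/(z₂ − z₁) = (1.08·0.11 − (-0.2793)·0.38)/1.36 = 0.165.
Then σ = (x₂ − x₁)/(z₂ − z₁) = (0.38 − 0.11)/1.36 = 0.199.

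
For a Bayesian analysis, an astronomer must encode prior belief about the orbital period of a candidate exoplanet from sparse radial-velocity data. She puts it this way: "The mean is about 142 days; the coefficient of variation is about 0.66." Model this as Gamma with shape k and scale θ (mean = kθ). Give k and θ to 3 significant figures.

k ≈ 2.3, θ ≈ 61.9

For Gamma(k, scale θ): mean = kθ, variance = kθ², so CV = 1/√k.
CV = 0.66, hence k = 1/CV² = 2.3.
Then θ = mean/k = 142/2.3 = 61.9.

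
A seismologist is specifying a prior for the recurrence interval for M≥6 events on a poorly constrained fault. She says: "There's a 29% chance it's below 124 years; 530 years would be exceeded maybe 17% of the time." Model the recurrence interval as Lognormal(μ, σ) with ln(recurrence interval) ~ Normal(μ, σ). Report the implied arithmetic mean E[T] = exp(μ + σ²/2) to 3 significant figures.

If T ~ Lognormal(μ,σ) then ln T ~ Normal(μ,σ), so the p-quantile of ln T is μ + z_p·σ.
ln(124) = 4.82 and ln(530) = 6.273; z_{0.29} = -0.5534, z_{0.83} = 0.9542.
σ = (6.273 − 4.82)/(0.9542 − (-0.5534)) = 0.964.
μ = 4.82 − (-0.5534)·0.964 = 5.353.
E[T] = exp(μ + σ²/2) = exp(5.353 + 0.4642) = 336 years.

E[T] ≈ 336 years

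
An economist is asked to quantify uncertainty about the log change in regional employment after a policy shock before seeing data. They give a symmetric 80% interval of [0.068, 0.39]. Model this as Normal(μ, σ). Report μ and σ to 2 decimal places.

μ = 0.23, σ = 0.13

A symmetric 80% interval runs μ ± z·σ with z = 1.282.
Half-width = 0.161, so σ = 0.161/1.282 = 0.13.
μ is the interval midpoint, 0.23.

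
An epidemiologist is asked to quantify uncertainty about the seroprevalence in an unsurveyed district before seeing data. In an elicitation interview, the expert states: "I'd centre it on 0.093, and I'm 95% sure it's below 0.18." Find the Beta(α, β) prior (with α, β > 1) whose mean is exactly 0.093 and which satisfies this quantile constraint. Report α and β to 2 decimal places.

With mean 0.093 fixed, write α = 0.093s, β = 0.907s where s = α+β.
Need P(θ < 0.18) = 0.95 under Beta(0.093s, 0.907s). Normal approximation: (q−m)/√(m(1−m)/s) ≈ z_{0.95} = 1.64, so s ≈ 0.093·0.907·(1.64)²/(0.18−0.093)² = 30.2.
At s = 30.2: P(θ<0.18) ≈ 0.933. Adjusting to match 0.95 gives s ≈ 37.97.
So α = 0.093·37.97 ≈ 3.53, β = 0.907·37.97 ≈ 34.44.

α ≈ 3.53, β ≈ 34.44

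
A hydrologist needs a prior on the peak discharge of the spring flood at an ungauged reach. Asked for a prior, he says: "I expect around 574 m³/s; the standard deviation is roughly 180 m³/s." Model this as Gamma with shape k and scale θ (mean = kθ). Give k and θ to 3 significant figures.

For Gamma(k, scale θ): mean = kθ, variance = kθ², so CV = 1/√k.
CV = SD/mean = 180/574 = 0.3136, hence k = 1/CV² = 10.2.
Then θ = mean/k = 574/10.2 = 56.4.

k ≈ 10.2, θ ≈ 56.4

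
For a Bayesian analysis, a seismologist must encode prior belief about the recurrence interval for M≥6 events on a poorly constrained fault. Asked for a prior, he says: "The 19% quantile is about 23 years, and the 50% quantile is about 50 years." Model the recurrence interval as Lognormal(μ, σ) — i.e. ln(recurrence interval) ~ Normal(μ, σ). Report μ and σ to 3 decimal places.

μ ≈ 3.912, σ ≈ 0.885

If T ~ Lognormal(μ,σ) then ln T ~ Normal(μ,σ), so the p-quantile of ln T is μ + z_p·σ.
ln(23) = 3.135 and ln(50) = 3.912; z_{0.19} = -0.8779, z_{0.5} = 0.
σ = (3.912 − 3.135)/(0 − (-0.8779)) = 0.885.
μ = 3.135 − (-0.8779)·0.885 = 3.912.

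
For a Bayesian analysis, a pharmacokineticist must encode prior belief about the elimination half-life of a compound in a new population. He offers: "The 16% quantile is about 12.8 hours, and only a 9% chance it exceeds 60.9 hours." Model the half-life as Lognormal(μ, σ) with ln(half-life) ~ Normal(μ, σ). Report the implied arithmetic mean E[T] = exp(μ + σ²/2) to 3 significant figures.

If T ~ Lognormal(μ,σ) then ln T ~ Normal(μ,σ), so the p-quantile of ln T is μ + z_p·σ.
ln(12.8) = 2.549 and ln(60.9) = 4.109; z_{0.16} = -0.9945, z_{0.91} = 1.341.
σ = (4.109 − 2.549)/(1.341 − (-0.9945)) = 0.668.
μ = 2.549 − (-0.9945)·0.668 = 3.214.
E[T] = exp(μ + σ²/2) = exp(3.214 + 0.2231) = 31.1 hours.

E[T] ≈ 31.1 hours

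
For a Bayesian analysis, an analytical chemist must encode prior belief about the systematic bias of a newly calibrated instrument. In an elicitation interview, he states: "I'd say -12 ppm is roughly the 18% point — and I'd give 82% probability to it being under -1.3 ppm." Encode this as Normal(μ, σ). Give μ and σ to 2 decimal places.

μ = -6.65, σ = 5.84

The p-quantile of Normal(μ,σ) is μ + z_p·σ, with z_{0.18} = -0.9154 and z_{0.82} = 0.9154.
Eliminate σ: μ = (z₂·x₁ − z₁·x₂)/(z₂ − z₁) = (0.9154·-12 − (-0.9154)·-1.3)/1.831 = -6.65.
Then σ = (x₂ − x₁)/(z₂ − z₁) = (-1.3 − -12)/1.831 = 5.84.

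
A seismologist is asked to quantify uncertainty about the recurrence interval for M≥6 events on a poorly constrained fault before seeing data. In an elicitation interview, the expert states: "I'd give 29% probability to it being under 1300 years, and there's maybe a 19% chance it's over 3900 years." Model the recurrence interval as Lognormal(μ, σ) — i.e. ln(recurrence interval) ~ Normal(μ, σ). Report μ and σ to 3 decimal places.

μ ≈ 7.595, σ ≈ 0.768

If T ~ Lognormal(μ,σ) then ln T ~ Normal(μ,σ), so the p-quantile of ln T is μ + z_p·σ.
ln(1300) = 7.17 and ln(3900) = 8.269; z_{0.29} = -0.5534, z_{0.81} = 0.8779.
σ = (8.269 − 7.17)/(0.8779 − (-0.5534)) = 0.768.
μ = 7.17 − (-0.5534)·0.768 = 7.595.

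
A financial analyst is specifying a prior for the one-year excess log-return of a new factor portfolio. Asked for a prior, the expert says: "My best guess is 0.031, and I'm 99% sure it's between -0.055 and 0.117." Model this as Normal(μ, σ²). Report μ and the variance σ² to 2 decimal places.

μ = 0.03, σ² = 0.00

A symmetric 99% interval runs μ ± z·σ with z = 2.576.
Half-width = 0.086, so σ = 0.086/2.576 = 0.033 and σ² = 0.00.
μ is the stated best guess, 0.03.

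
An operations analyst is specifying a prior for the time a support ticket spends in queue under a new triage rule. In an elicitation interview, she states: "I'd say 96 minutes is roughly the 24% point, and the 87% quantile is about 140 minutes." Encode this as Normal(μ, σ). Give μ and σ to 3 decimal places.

μ = 112.957, σ = 24.008

The p-quantile of Normal(μ,σ) is μ + z_p·σ, with z_{0.24} = -0.7063 and z_{0.87} = 1.126.
Eliminate σ: μ = (z₂·x₁ − z₁·x₂)/(z₂ − z₁) = (1.126·96 − (-0.7063)·140)/1.833 = 112.957.
Then σ = (x₂ − x₁)/(z₂ − z₁) = (140 − 96)/1.833 = 24.008.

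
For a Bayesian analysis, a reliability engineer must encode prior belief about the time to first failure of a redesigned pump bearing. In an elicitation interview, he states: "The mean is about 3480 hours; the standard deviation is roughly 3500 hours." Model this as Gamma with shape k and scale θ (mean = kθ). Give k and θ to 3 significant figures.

k ≈ 0.989, θ ≈ 3520

For Gamma(k, scale θ): mean = kθ, variance = kθ², so CV = 1/√k.
CV = SD/mean = 3500/3480 = 1.006, hence k = 1/CV² = 0.989.
Then θ = mean/k = 3480/0.989 = 3520.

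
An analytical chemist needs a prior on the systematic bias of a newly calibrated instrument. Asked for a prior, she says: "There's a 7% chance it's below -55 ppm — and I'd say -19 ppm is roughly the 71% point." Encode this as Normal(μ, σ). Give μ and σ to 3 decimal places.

The p-quantile of Normal(μ,σ) is μ + z_p·σ, with z_{0.07} = -1.476 and z_{0.71} = 0.5534.
Eliminate σ: μ = (z₂·x₁ − z₁·x₂)/(z₂ − z₁) = (0.5534·-55 − (-1.476)·-19)/2.029 = -28.818.
Then σ = (x₂ − x₁)/(z₂ − z₁) = (-19 − -55)/2.029 = 17.741.

μ = -28.818, σ = 17.741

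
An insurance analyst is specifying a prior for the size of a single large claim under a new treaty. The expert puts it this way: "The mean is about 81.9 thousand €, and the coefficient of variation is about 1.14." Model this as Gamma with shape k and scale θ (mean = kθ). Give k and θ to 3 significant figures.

For Gamma(k, scale θ): mean = kθ, variance = kθ², so CV = 1/√k.
CV = 1.14, hence k = 1/CV² = 0.769.
Then θ = mean/k = 81.9/0.769 = 106.

k ≈ 0.769, θ ≈ 106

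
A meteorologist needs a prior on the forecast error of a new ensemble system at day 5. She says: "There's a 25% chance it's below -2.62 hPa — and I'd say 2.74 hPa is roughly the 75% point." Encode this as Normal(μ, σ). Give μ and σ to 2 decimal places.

μ = 0.06, σ = 3.97

For Normal(μ,σ), the p-quantile is μ + z_p·σ. Here z_{0.25} = -0.6745, z_{0.75} = 0.6745.
So -2.62 = μ − 0.6745σ and 2.74 = μ + 0.6745σ.
Subtracting: σ = (2.74 − -2.62)/(0.6745 − (-0.6745)) = 3.97.
Then μ = -2.62 − (-0.6745)·3.97 = 0.06.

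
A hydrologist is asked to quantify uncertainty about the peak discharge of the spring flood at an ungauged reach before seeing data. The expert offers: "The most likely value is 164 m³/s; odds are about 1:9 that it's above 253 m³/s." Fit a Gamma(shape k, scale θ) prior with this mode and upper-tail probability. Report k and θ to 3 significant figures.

Gamma(k,θ) with k>1 has mode (k−1)θ, so θ = 164/(k−1).
Need P(X < 253) = 0.9 with θ tied to k this way. Start at k = 2, θ = 164: P(X<253) ≈ 0.456.
Too low — raise k to concentrate. Iterating converges to k ≈ 10.9.
Then θ = 164/(10.9−1) ≈ 16.5.

k ≈ 10.9, θ ≈ 16.5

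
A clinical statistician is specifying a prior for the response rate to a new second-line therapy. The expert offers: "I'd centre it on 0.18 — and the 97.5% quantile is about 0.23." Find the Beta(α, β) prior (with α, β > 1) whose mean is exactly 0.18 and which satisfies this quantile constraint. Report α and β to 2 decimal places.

α ≈ 44.77, β ≈ 203.94

With mean 0.18 fixed, write α = 0.18s, β = 0.82s where s = α+β.
Need P(θ < 0.23) = 0.975 under Beta(0.18s, 0.82s). Normal approximation: (q−m)/√(m(1−m)/s) ≈ z_{0.975} = 1.96, so s ≈ 0.18·0.82·(1.96)²/(0.23−0.18)² = 226.8.
At s = 226.8: P(θ<0.23) ≈ 0.970. Adjusting to match 0.975 gives s ≈ 248.71.
So α = 0.18·248.71 ≈ 44.77, β = 0.82·248.71 ≈ 203.94.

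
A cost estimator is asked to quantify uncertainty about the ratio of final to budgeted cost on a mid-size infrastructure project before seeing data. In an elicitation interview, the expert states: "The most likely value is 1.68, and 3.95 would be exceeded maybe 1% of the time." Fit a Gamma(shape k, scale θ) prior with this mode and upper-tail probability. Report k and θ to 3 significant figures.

Gamma(k,θ) with k>1 has mode (k−1)θ, so θ = 1.68/(k−1).
Need P(X < 3.95) = 0.99 with θ tied to k this way. Start at k = 2, θ = 1.68: P(X<3.95) ≈ 0.681.
Too low — raise k to concentrate. Iterating converges to k ≈ 7.51.
Then θ = 1.68/(7.51−1) ≈ 0.258.

k ≈ 7.51, θ ≈ 0.258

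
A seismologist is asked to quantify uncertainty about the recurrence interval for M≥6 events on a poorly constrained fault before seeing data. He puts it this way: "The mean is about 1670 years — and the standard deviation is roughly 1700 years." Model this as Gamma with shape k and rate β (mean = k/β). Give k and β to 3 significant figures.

For Gamma(k, rate β): mean = k/β, variance = k/β², so CV = 1/√k.
CV = SD/mean = 1700/1670 = 1.018, hence k = 1/CV² = 0.965.
Then β = k/mean = 0.965/1670 = 0.000578.

k ≈ 0.965, β ≈ 0.000578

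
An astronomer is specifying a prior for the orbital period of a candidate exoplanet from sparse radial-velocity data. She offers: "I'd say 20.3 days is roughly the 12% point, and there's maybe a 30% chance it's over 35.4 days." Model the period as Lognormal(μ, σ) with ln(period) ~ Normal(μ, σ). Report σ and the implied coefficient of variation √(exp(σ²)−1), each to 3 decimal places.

If T ~ Lognormal(μ,σ) then ln T ~ Normal(μ,σ), so the p-quantile of ln T is μ + z_p·σ.
ln(20.3) = 3.011 and ln(35.4) = 3.567; z_{0.12} = -1.175, z_{0.7} = 0.5244.
σ = (3.567 − 3.011)/(0.5244 − (-1.175)) = 0.327.
μ = 3.011 − (-1.175)·0.327 = 3.395.
CV = √(exp(σ²)−1) = √(exp(0.1071)−1) = 0.336.

σ ≈ 0.327, CV ≈ 0.336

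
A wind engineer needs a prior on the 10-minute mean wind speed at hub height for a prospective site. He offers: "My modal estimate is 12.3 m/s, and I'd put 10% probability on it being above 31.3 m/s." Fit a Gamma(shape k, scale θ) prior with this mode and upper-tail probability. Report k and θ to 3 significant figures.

Gamma(k,θ) with k>1 has mode (k−1)θ, so θ = 12.3/(k−1).
Need P(X < 31.3) = 0.9 with θ tied to k this way. Start at k = 2, θ = 12.3: P(X<31.3) ≈ 0.722.
Too low — raise k to concentrate. Iterating converges to k ≈ 3.2.
Then θ = 12.3/(3.2−1) ≈ 5.59.

k ≈ 3.2, θ ≈ 5.59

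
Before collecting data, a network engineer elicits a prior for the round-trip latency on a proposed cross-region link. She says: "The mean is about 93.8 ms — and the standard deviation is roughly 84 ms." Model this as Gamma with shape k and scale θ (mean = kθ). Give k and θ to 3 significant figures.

k ≈ 1.25, θ ≈ 75.2

For Gamma(k, scale θ): mean = kθ, variance = kθ², so CV = 1/√k.
CV = SD/mean = 84/93.8 = 0.8955, hence k = 1/CV² = 1.25.
Then θ = mean/k = 93.8/1.25 = 75.2.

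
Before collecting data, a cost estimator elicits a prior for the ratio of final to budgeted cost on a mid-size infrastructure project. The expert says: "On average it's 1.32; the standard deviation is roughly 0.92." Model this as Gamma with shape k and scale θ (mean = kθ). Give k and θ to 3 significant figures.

For Gamma(k, scale θ): mean = kθ, variance = kθ², so CV = 1/√k.
CV = SD/mean = 0.92/1.32 = 0.697, hence k = 1/CV² = 2.06.
Then θ = mean/k = 1.32/2.06 = 0.641.

k ≈ 2.06, θ ≈ 0.641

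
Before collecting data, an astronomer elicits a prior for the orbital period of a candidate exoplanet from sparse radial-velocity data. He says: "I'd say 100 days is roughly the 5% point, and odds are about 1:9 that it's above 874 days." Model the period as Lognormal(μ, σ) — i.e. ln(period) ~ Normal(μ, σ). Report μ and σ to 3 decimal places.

If T ~ Lognormal(μ,σ) then ln T ~ Normal(μ,σ), so the p-quantile of ln T is μ + z_p·σ.
ln(100) = 4.605 and ln(874) = 6.773; z_{0.05} = -1.645, z_{0.9} = 1.282.
σ = (6.773 − 4.605)/(1.282 − (-1.645)) = 0.741.
μ = 4.605 − (-1.645)·0.741 = 5.824.

μ ≈ 5.824, σ ≈ 0.741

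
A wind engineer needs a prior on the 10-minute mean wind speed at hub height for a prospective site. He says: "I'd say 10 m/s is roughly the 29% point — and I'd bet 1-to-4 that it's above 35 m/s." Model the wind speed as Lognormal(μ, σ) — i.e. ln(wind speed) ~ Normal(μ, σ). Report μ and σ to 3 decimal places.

If T ~ Lognormal(μ,σ) then ln T ~ Normal(μ,σ), so the p-quantile of ln T is μ + z_p·σ.
ln(10) = 2.303 and ln(35) = 3.555; z_{0.29} = -0.5534, z_{0.8} = 0.8416.
σ = (3.555 − 2.303)/(0.8416 − (-0.5534)) = 0.898.
μ = 2.303 − (-0.5534)·0.898 = 2.800.

μ ≈ 2.800, σ ≈ 0.898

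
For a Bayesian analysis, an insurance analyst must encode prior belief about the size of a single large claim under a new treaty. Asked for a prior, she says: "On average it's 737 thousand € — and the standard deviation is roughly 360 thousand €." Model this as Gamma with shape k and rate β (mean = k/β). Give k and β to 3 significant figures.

k ≈ 4.19, β ≈ 0.00569

For Gamma(k, rate β): mean = k/β, variance = k/β², so CV = 1/√k.
CV = SD/mean = 360/737 = 0.4885, hence k = 1/CV² = 4.19.
Then β = k/mean = 4.19/737 = 0.00569.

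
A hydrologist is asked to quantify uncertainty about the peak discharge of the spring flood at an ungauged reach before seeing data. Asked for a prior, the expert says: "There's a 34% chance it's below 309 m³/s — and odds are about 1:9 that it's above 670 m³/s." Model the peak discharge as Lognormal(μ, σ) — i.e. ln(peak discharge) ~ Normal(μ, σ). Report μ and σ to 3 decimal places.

μ ≈ 5.922, σ ≈ 0.457

If T ~ Lognormal(μ,σ) then ln T ~ Normal(μ,σ), so the p-quantile of ln T is μ + z_p·σ.
ln(309) = 5.733 and ln(670) = 6.507; z_{0.34} = -0.4125, z_{0.9} = 1.282.
σ = (6.507 − 5.733)/(1.282 − (-0.4125)) = 0.457.
μ = 5.733 − (-0.4125)·0.457 = 5.922.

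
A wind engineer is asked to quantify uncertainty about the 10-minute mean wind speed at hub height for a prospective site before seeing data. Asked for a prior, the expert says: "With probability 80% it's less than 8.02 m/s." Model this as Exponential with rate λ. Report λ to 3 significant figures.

λ ≈ 0.201

P(T < 8.02) = 1 − e^(−λ·8.02) = 0.8, so λ = −ln(1−0.8)/8.02 = −ln(0.2)/8.02 = 0.201.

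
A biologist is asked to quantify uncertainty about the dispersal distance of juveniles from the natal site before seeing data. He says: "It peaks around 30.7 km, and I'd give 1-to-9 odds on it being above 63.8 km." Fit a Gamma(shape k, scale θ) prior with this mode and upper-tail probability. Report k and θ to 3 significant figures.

k ≈ 4.59, θ ≈ 8.55

Gamma(k,θ) with k>1 has mode (k−1)θ, so θ = 30.7/(k−1).
Need P(X < 63.8) = 0.9 with θ tied to k this way. Start at k = 2, θ = 30.7: P(X<63.8) ≈ 0.615.
Too low — raise k to concentrate. Iterating converges to k ≈ 4.59.
Then θ = 30.7/(4.59−1) ≈ 8.55.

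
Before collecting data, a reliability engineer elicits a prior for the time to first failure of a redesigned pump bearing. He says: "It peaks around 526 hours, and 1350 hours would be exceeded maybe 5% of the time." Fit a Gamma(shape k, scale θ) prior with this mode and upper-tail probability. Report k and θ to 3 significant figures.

Gamma(k,θ) with k>1 has mode (k−1)θ, so θ = 526/(k−1).
Need P(X < 1350) = 0.95 with θ tied to k this way. Start at k = 2, θ = 526: P(X<1350) ≈ 0.726.
Too low — raise k to concentrate. Iterating converges to k ≈ 4.05.
Then θ = 526/(4.05−1) ≈ 173.

k ≈ 4.05, θ ≈ 173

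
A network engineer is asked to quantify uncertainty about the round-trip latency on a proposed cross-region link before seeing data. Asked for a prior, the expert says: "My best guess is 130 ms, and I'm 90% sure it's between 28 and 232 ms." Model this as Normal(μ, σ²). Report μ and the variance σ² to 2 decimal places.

A symmetric 90% interval runs μ ± z·σ with z = 1.645.
Half-width = 102, so σ = 102/1.645 = 62.012 and σ² = 3845.44.
μ is the stated best guess, 130.00.

μ = 130.00, σ² = 3845.44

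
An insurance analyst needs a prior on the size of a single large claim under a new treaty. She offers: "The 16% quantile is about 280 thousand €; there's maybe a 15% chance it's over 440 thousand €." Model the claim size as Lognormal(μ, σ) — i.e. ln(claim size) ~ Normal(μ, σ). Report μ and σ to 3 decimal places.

μ ≈ 5.856, σ ≈ 0.223

If T ~ Lognormal(μ,σ) then ln T ~ Normal(μ,σ), so the p-quantile of ln T is μ + z_p·σ.
ln(280) = 5.635 and ln(440) = 6.087; z_{0.16} = -0.9945, z_{0.85} = 1.036.
σ = (6.087 − 5.635)/(1.036 − (-0.9945)) = 0.223.
μ = 5.635 − (-0.9945)·0.223 = 5.856.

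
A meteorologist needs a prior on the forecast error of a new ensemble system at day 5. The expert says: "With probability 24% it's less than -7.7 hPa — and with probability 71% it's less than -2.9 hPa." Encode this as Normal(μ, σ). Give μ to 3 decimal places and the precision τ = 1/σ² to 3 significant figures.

The p-quantile of Normal(μ,σ) is μ + z_p·σ, with z_{0.24} = -0.7063 and z_{0.71} = 0.5534.
Eliminate σ: μ = (z₂·x₁ − z₁·x₂)/(z₂ − z₁) = (0.5534·-7.7 − (-0.7063)·-2.9)/1.26 = -5.009.
Then σ = (x₂ − x₁)/(z₂ − z₁) = (-2.9 − -7.7)/1.26 = 3.810.
Precision τ = 1/σ² = 1/3.81² = 0.0689.

μ = -5.009, τ = 0.0689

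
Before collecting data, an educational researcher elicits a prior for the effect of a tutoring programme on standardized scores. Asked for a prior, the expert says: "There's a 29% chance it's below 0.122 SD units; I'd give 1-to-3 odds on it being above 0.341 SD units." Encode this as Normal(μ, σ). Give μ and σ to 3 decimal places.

For Normal(μ,σ), the p-quantile is μ + z_p·σ. Here z_{0.29} = -0.5534, z_{0.75} = 0.6745.
So 0.122 = μ − 0.5534σ and 0.341 = μ + 0.6745σ.
Subtracting: σ = (0.341 − 0.122)/(0.6745 − (-0.5534)) = 0.178.
Then μ = 0.122 − (-0.5534)·0.178 = 0.221.

μ = 0.221, σ = 0.178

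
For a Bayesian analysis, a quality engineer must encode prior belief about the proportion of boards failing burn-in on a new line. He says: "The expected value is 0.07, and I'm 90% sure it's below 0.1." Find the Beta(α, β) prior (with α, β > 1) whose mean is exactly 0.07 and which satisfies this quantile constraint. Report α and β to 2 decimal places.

With mean 0.07 fixed, write α = 0.07s, β = 0.93s where s = α+β.
Need P(θ < 0.1) = 0.9 under Beta(0.07s, 0.93s). Normal approximation: (q−m)/√(m(1−m)/s) ≈ z_{0.9} = 1.28, so s ≈ 0.07·0.93·(1.28)²/(0.1−0.07)² = 118.8.
At s = 118.8: P(θ<0.1) ≈ 0.893. Adjusting to match 0.9 gives s ≈ 127.45.
So α = 0.07·127.45 ≈ 8.92, β = 0.93·127.45 ≈ 118.53.

α ≈ 8.92, β ≈ 118.53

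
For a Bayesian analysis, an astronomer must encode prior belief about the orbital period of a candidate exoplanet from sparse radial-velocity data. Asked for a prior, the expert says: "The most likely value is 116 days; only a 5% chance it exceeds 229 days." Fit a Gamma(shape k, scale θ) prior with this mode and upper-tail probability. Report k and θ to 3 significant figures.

Gamma(k,θ) with k>1 has mode (k−1)θ, so θ = 116/(k−1).
Need P(X < 229) = 0.95 with θ tied to k this way. Start at k = 2, θ = 116: P(X<229) ≈ 0.587.
Too low — raise k to concentrate. Iterating converges to k ≈ 7.
Then θ = 116/(7−1) ≈ 19.3.

k ≈ 7, θ ≈ 19.3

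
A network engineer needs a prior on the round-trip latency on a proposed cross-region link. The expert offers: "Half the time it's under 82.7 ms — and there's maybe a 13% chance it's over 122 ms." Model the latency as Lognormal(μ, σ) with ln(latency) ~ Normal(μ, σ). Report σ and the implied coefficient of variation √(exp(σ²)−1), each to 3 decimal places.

σ ≈ 0.345, CV ≈ 0.356

If T ~ Lognormal(μ,σ) then ln T ~ Normal(μ,σ), so the p-quantile of ln T is μ + z_p·σ.
ln(82.7) = 4.415 and ln(122) = 4.804; z_{0.5} = 0, z_{0.87} = 1.126.
σ = (4.804 − 4.415)/(1.126 − (0)) = 0.345.
μ = 4.415 − (0)·0.345 = 4.415.
CV = √(exp(σ²)−1) = √(exp(0.1191)−1) = 0.356.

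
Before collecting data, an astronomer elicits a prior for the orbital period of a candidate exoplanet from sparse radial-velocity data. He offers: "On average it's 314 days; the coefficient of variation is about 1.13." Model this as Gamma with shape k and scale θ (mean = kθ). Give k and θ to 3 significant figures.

k ≈ 0.783, θ ≈ 401

For Gamma(k, scale θ): mean = kθ, variance = kθ², so CV = 1/√k.
CV = 1.13, hence k = 1/CV² = 0.783.
Then θ = mean/k = 314/0.783 = 401.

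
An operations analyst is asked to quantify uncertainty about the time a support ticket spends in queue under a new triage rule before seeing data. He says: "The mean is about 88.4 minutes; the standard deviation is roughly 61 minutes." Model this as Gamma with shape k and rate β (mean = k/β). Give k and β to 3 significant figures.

k ≈ 2.1, β ≈ 0.0238

For Gamma(k, rate β): mean = k/β, variance = k/β², so CV = 1/√k.
CV = SD/mean = 61/88.4 = 0.69, hence k = 1/CV² = 2.1.
Then β = k/mean = 2.1/88.4 = 0.0238.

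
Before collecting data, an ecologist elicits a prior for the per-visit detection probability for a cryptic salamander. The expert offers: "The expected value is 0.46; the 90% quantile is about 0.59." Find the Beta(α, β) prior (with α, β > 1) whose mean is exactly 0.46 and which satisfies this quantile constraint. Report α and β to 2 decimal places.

With mean 0.46 fixed, write α = 0.46s, β = 0.54s where s = α+β.
Need P(θ < 0.59) = 0.9 under Beta(0.46s, 0.54s). Normal approximation: (q−m)/√(m(1−m)/s) ≈ z_{0.9} = 1.28, so s ≈ 0.46·0.54·(1.28)²/(0.59−0.46)² = 24.1.
At s = 24.1: P(θ<0.59) ≈ 0.900. Adjusting to match 0.9 gives s ≈ 24.08.
So α = 0.46·24.08 ≈ 11.07, β = 0.54·24.08 ≈ 13.00.

α ≈ 11.07, β ≈ 13.00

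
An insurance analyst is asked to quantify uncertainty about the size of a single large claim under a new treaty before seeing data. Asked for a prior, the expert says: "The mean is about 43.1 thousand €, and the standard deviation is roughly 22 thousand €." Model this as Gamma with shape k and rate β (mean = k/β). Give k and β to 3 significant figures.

For Gamma(k, rate β): mean = k/β, variance = k/β², so CV = 1/√k.
CV = SD/mean = 22/43.1 = 0.5104, hence k = 1/CV² = 3.84.
Then β = k/mean = 3.84/43.1 = 0.089.

k ≈ 3.84, β ≈ 0.089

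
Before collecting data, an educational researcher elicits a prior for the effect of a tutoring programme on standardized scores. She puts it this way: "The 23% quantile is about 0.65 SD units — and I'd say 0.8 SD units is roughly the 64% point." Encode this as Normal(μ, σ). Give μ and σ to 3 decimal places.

For Normal(μ,σ), the p-quantile is μ + z_p·σ. Here z_{0.23} = -0.7388, z_{0.64} = 0.3585.
So 0.65 = μ − 0.7388σ and 0.8 = μ + 0.3585σ.
Subtracting: σ = (0.8 − 0.65)/(0.3585 − (-0.7388)) = 0.137.
Then μ = 0.65 − (-0.7388)·0.137 = 0.751.

μ = 0.751, σ = 0.137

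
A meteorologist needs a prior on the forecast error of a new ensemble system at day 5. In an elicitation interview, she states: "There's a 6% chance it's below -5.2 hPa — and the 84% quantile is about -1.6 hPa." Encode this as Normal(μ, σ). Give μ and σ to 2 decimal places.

μ = -3.00, σ = 1.41

For Normal(μ,σ), the p-quantile is μ + z_p·σ. Here z_{0.06} = -1.555, z_{0.84} = 0.9945.
So -5.2 = μ − 1.555σ and -1.6 = μ + 0.9945σ.
Subtracting: σ = (-1.6 − -5.2)/(0.9945 − (-1.555)) = 1.41.
Then μ = -5.2 − (-1.555)·1.41 = -3.00.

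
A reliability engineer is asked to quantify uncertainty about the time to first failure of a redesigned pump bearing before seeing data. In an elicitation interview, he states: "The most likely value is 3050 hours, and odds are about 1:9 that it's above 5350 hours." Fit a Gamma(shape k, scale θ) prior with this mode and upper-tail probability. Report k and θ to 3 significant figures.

Gamma(k,θ) with k>1 has mode (k−1)θ, so θ = 3050/(k−1).
Need P(X < 5350) = 0.9 with θ tied to k this way. Start at k = 2, θ = 3050: P(X<5350) ≈ 0.523.
Too low — raise k to concentrate. Iterating converges to k ≈ 7.01.
Then θ = 3050/(7.01−1) ≈ 507.

k ≈ 7.01, θ ≈ 507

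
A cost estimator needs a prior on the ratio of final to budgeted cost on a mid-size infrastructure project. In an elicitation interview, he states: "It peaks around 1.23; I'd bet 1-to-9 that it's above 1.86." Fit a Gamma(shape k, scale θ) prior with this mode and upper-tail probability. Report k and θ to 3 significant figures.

k ≈ 11.9, θ ≈ 0.113

Gamma(k,θ) with k>1 has mode (k−1)θ, so θ = 1.23/(k−1).
Need P(X < 1.86) = 0.9 with θ tied to k this way. Start at k = 2, θ = 1.23: P(X<1.86) ≈ 0.446.
Too low — raise k to concentrate. Iterating converges to k ≈ 11.9.
Then θ = 1.23/(11.9−1) ≈ 0.113.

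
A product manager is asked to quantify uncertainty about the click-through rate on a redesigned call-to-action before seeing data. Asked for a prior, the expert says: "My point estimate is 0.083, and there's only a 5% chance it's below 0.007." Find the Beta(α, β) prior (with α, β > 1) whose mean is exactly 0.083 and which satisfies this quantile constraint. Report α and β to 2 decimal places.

α ≈ 1.20, β ≈ 13.31

With mean 0.083 fixed, write α = 0.083s, β = 0.917s where s = α+β.
Need P(θ < 0.007) = 0.05 under Beta(0.083s, 0.917s). Normal approximation: (q−m)/√(m(1−m)/s) ≈ z_{0.05} = -1.64, so s ≈ 0.083·0.917·(-1.64)²/(0.007−0.083)² = 35.7.
At s = 35.7: P(θ<0.007) ≈ 0.002. Adjusting to match 0.05 gives s ≈ 14.51.
So α = 0.083·14.51 ≈ 1.20, β = 0.917·14.51 ≈ 13.31.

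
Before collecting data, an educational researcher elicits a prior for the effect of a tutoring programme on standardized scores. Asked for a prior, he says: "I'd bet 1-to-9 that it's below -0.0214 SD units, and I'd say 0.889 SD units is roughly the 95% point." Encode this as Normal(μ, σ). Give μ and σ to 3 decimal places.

The p-quantile of Normal(μ,σ) is μ + z_p·σ, with z_{0.1} = -1.282 and z_{0.95} = 1.645.
Eliminate σ: μ = (z₂·x₁ − z₁·x₂)/(z₂ − z₁) = (1.645·-0.0214 − (-1.282)·0.889)/2.926 = 0.377.
Then σ = (x₂ − x₁)/(z₂ − z₁) = (0.889 − -0.0214)/2.926 = 0.311.

μ = 0.377, σ = 0.311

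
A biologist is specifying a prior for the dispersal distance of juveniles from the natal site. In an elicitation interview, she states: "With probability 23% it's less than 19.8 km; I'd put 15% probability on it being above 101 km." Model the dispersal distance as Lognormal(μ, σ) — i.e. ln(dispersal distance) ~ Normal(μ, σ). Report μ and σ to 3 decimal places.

μ ≈ 3.664, σ ≈ 0.918

If T ~ Lognormal(μ,σ) then ln T ~ Normal(μ,σ), so the p-quantile of ln T is μ + z_p·σ.
ln(19.8) = 2.986 and ln(101) = 4.615; z_{0.23} = -0.7388, z_{0.85} = 1.036.
σ = (4.615 − 2.986)/(1.036 − (-0.7388)) = 0.918.
μ = 2.986 − (-0.7388)·0.918 = 3.664.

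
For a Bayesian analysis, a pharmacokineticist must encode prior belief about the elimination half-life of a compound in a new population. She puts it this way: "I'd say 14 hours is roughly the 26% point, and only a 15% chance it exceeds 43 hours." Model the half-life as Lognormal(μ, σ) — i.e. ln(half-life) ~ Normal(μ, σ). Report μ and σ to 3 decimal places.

If T ~ Lognormal(μ,σ) then ln T ~ Normal(μ,σ), so the p-quantile of ln T is μ + z_p·σ.
ln(14) = 2.639 and ln(43) = 3.761; z_{0.26} = -0.6433, z_{0.85} = 1.036.
σ = (3.761 − 2.639)/(1.036 − (-0.6433)) = 0.668.
μ = 2.639 − (-0.6433)·0.668 = 3.069.

μ ≈ 3.069, σ ≈ 0.668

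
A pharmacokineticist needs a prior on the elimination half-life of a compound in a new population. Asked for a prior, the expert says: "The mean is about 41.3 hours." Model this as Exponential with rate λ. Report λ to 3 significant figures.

λ ≈ 0.0242

Exponential mean = 1/λ, so λ = 1/41.3 = 0.0242.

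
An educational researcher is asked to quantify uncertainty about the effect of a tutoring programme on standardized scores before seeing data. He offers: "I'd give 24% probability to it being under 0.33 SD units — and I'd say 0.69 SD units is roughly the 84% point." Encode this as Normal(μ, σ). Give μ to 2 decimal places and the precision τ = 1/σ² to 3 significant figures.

The p-quantile of Normal(μ,σ) is μ + z_p·σ, with z_{0.24} = -0.7063 and z_{0.84} = 0.9945.
Eliminate σ: μ = (z₂·x₁ − z₁·x₂)/(z₂ − z₁) = (0.9945·0.33 − (-0.7063)·0.69)/1.701 = 0.48.
Then σ = (x₂ − x₁)/(z₂ − z₁) = (0.69 − 0.33)/1.701 = 0.21.
Precision τ = 1/σ² = 1/0.2117² = 22.3.

μ = 0.48, τ = 22.3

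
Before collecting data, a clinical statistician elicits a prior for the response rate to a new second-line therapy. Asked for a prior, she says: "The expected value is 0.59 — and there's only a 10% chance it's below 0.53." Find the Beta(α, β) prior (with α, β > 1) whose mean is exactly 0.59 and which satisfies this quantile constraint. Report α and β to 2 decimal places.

With mean 0.59 fixed, write α = 0.59s, β = 0.41s where s = α+β.
Need P(θ < 0.53) = 0.1 under Beta(0.59s, 0.41s). Normal approximation: (q−m)/√(m(1−m)/s) ≈ z_{0.1} = -1.28, so s ≈ 0.59·0.41·(-1.28)²/(0.53−0.59)² = 110.4.
At s = 110.4: P(θ<0.53) ≈ 0.101. Adjusting to match 0.1 gives s ≈ 111.30.
So α = 0.59·111.30 ≈ 65.66, β = 0.41·111.30 ≈ 45.63.

α ≈ 65.66, β ≈ 45.63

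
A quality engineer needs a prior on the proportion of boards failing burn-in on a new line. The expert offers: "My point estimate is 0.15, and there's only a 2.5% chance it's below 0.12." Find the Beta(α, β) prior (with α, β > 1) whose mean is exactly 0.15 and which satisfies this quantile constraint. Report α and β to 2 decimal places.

With mean 0.15 fixed, write α = 0.15s, β = 0.85s where s = α+β.
Need P(θ < 0.12) = 0.025 under Beta(0.15s, 0.85s). Normal approximation: (q−m)/√(m(1−m)/s) ≈ z_{0.025} = -1.96, so s ≈ 0.15·0.85·(-1.96)²/(0.12−0.15)² = 544.2.
At s = 544.2: P(θ<0.12) ≈ 0.020. Adjusting to match 0.025 gives s ≈ 496.76.
So α = 0.15·496.76 ≈ 74.51, β = 0.85·496.76 ≈ 422.24.

α ≈ 74.51, β ≈ 422.24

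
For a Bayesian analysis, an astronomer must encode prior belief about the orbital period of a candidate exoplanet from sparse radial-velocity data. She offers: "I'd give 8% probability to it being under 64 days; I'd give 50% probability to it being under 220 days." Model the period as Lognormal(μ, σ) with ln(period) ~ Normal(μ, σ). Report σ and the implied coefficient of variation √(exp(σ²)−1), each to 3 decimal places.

σ ≈ 0.879, CV ≈ 1.079

If T ~ Lognormal(μ,σ) then ln T ~ Normal(μ,σ), so the p-quantile of ln T is μ + z_p·σ.
ln(64) = 4.159 and ln(220) = 5.394; z_{0.08} = -1.405, z_{0.5} = 0.
σ = (5.394 − 4.159)/(0 − (-1.405)) = 0.879.
μ = 4.159 − (-1.405)·0.879 = 5.394.
CV = √(exp(σ²)−1) = √(exp(0.7722)−1) = 1.079.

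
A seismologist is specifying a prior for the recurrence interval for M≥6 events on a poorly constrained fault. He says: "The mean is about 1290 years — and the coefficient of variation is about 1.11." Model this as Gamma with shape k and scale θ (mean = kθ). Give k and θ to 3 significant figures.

k ≈ 0.812, θ ≈ 1590

For Gamma(k, scale θ): mean = kθ, variance = kθ², so CV = 1/√k.
CV = 1.11, hence k = 1/CV² = 0.812.
Then θ = mean/k = 1290/0.812 = 1590.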